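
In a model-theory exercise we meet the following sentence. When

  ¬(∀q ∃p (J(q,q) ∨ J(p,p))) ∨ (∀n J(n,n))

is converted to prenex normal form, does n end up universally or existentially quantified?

universal

Push ¬ through the quantifiers and connectives to reach negation normal form:
  (∃q ∀p (¬J(q,q) ∧ ¬J(p,p))) ∨ (∀n J(n,n))
Pull the quantifiers to the front (each side's bound variable is not free in the other side):
  ∃q ∀p ∀n (¬J(q,q) ∧ ¬J(p,p) ∨ J(n,n))
The quantifier ∀n sits under an even number of negations, so it remains universal.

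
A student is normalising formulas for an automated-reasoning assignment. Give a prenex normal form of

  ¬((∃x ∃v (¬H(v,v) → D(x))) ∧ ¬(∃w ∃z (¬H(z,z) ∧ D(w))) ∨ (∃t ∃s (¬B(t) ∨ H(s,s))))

∀x ∀v ∃w ∃z ∀t ∀s ((¬H(v,v) ∧ ¬D(x) ∨ ¬H(z,z) ∧ D(w)) ∧ B(t) ∧ ¬H(s,s))

Eliminate → and ↔ using ¬ and ∨.
  ¬((∃x ∃v (¬¬H(v,v) ∨ D(x))) ∧ ¬(∃w ∃z (¬H(z,z) ∧ D(w))) ∨ (∃t ∃s (¬B(t) ∨ H(s,s))))
Move each ¬ inward, flipping quantifiers it crosses:
  ((∀x ∀v (¬H(v,v) ∧ ¬D(x))) ∨ (∃w ∃z (¬H(z,z) ∧ D(w)))) ∧ (∀t ∀s (B(t) ∧ ¬H(s,s)))
Extract every quantifier outward, since the variables are now distinct and don't occur free across branches:
  ∀x ∀v ∃w ∃z ∀t ∀s ((¬H(v,v) ∧ ¬D(x) ∨ ¬H(z,z) ∧ D(w)) ∧ B(t) ∧ ¬H(s,s))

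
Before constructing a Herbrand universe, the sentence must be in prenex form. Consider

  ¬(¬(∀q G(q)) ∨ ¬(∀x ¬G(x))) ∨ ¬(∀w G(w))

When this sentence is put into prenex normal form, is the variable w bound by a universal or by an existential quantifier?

Drive negations inward (¬∀x A ≡ ∃x ¬A, ¬∃x A ≡ ∀x ¬A, De Morgan for ∧/∨):
  (∀q G(q)) ∧ (∀x ¬G(x)) ∨ (∃w ¬G(w))
All bound variables are already distinct, so no renaming is needed.
Finally move all quantifiers to the prefix:
  ∀q ∀x ∃w (G(q) ∧ ¬G(x) ∨ ¬G(w))
The quantifier ∀w sits under an odd number of negations, so it flips to ∃w.

existential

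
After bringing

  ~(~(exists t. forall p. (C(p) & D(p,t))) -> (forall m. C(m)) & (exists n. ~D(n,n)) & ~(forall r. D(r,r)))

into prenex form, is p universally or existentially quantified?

First replace A → B with ¬A ∨ B.
  ~(~~(exists t. forall p. (C(p) & D(p,t))) | (forall m. C(m)) & (exists n. ~D(n,n)) & ~(forall r. D(r,r)))
Drive negations inward (¬∀x A ≡ ∃x ¬A, ¬∃x A ≡ ∀x ¬A, De Morgan for ∧/∨):
  (forall t. exists p. (~C(p) | ~D(p,t))) & ((exists m. ~C(m)) | (forall n. D(n,n)) | (forall r. D(r,r)))
All bound variables are already distinct, so no renaming is needed.
Finally move all quantifiers to the prefix:
  forall t. exists p. exists m. forall n. forall r. ((~C(p) | ~D(p,t)) & (~C(m) | D(n,n) | D(r,r)))
The quantifier forall p sits under an odd number of negations (counting the antecedent side of each →), so it flips to exists p.

existential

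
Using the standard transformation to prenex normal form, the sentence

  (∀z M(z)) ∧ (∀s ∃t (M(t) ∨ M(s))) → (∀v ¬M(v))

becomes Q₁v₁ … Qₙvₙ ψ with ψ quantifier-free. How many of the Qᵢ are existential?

First replace A → B with ¬A ∨ B.
  ¬((∀z M(z)) ∧ (∀s ∃t (M(t) ∨ M(s)))) ∨ (∀v ¬M(v))
Push ¬ through the quantifiers and connectives to reach negation normal form:
  (∃z ¬M(z)) ∨ (∃s ∀t (¬M(t) ∧ ¬M(s))) ∨ (∀v ¬M(v))
Finally move all quantifiers to the prefix:
  ∃z ∃s ∀t ∀v (¬M(z) ∨ ¬M(t) ∧ ¬M(s) ∨ ¬M(v))
The prefix is ∃z ∃s ∀t ∀v: 2 universal, 2 existential.

2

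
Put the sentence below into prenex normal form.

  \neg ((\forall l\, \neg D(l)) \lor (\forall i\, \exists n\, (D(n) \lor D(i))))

\exists l\, \exists i\, \forall n\, (D(l) \land \neg D(n) \land \neg D(i))

Drive negations inward (¬∀x A ≡ ∃x ¬A, ¬∃x A ≡ ∀x ¬A, De Morgan for ∧/∨):
  (\exists l\, D(l)) \land (\exists i\, \forall n\, (\neg D(n) \land \neg D(i)))
All bound variables are already distinct, so no renaming is needed.
Pull the quantifiers to the front (each side's bound variable is not free in the other side):
  \exists l\, \exists i\, \forall n\, (D(l) \land \neg D(n) \land \neg D(i))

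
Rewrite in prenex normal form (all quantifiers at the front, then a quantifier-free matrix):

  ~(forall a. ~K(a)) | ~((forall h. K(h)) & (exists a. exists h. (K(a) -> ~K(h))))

Eliminate → and ↔ using ¬ and ∨.
  ~(forall a. ~K(a)) | ~((forall h. K(h)) & (exists a. exists h. (~K(a) | ~K(h))))
Push ¬ through the quantifiers and connectives to reach negation normal form:
  (exists a. K(a)) | (exists h. ~K(h)) | (forall a. forall h. (K(a) & K(h)))
Give each quantifier a distinct variable: a↦u, h↦p.
  (exists a. K(a)) | (exists h. ~K(h)) | (forall u. forall p. (K(u) & K(p)))
Finally move all quantifiers to the prefix:
  exists a. exists h. forall u. forall p. (K(a) | ~K(h) | K(u) & K(p))

exists a. exists h. forall u. forall p. (K(a) | ~K(h) | K(u) & K(p))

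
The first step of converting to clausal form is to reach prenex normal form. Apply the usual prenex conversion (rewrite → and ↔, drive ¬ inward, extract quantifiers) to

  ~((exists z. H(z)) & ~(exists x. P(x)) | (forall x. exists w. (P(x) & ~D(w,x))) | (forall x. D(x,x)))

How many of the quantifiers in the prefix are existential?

3

Move each ¬ inward, flipping quantifiers it crosses:
  ((forall z. ~H(z)) | (exists x. P(x))) & (exists x. forall w. (~P(x) | D(w,x))) & (exists x. ~D(x,x))
Give each quantifier a distinct variable: x↦q, x↦b.
  ((forall z. ~H(z)) | (exists x. P(x))) & (exists q. forall w. (~P(q) | D(w,q))) & (exists b. ~D(b,b))
Extract every quantifier outward, since the variables are now distinct and don't occur free across branches:
  forall z. exists x. exists q. forall w. exists b. ((~H(z) | P(x)) & (~P(q) | D(w,q)) & ~D(b,b))
The prefix is forall z exists x exists q forall w exists b: 2 universal, 3 existential.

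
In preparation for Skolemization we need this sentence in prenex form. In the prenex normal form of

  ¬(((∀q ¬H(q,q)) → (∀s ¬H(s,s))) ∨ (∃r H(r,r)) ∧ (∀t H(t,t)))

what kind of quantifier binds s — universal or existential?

First replace A → B with ¬A ∨ B.
  ¬(¬(∀q ¬H(q,q)) ∨ (∀s ¬H(s,s)) ∨ (∃r H(r,r)) ∧ (∀t H(t,t)))
Move each ¬ inward, flipping quantifiers it crosses:
  (∀q ¬H(q,q)) ∧ (∃s H(s,s)) ∧ ((∀r ¬H(r,r)) ∨ (∃t ¬H(t,t)))
All bound variables are already distinct, so no renaming is needed.
Extract every quantifier outward, since the variables are now distinct and don't occur free across branches:
  ∀q ∃s ∀r ∃t (¬H(q,q) ∧ H(s,s) ∧ (¬H(r,r) ∨ ¬H(t,t)))
The quantifier ∀s sits under an odd number of negations (counting the antecedent side of each →), so it flips to ∃s.

existential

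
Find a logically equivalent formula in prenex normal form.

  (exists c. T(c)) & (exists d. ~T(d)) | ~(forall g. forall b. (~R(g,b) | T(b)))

exists c. exists d. exists g. exists b. (T(c) & ~T(d) | R(g,b) & ~T(b))

Drive negations inward (¬∀x A ≡ ∃x ¬A, ¬∃x A ≡ ∀x ¬A, De Morgan for ∧/∨):
  (exists c. T(c)) & (exists d. ~T(d)) | (exists g. exists b. (R(g,b) & ~T(b)))
All bound variables are already distinct, so no renaming is needed.
Extract every quantifier outward, since the variables are now distinct and don't occur free across branches:
  exists c. exists d. exists g. exists b. (T(c) & ~T(d) | R(g,b) & ~T(b))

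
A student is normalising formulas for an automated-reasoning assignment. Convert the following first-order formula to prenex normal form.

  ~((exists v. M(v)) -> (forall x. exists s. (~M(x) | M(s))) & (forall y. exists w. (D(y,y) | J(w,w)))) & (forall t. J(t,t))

exists v. exists x. forall s. exists y. forall w. forall t. (M(v) & (M(x) & ~M(s) | ~D(y,y) & ~J(w,w)) & J(t,t))

Rewrite implications/biconditionals: A → B as ¬A ∨ B.
  ~(~(exists v. M(v)) | (forall x. exists s. (~M(x) | M(s))) & (forall y. exists w. (D(y,y) | J(w,w)))) & (forall t. J(t,t))
Move each ¬ inward, flipping quantifiers it crosses:
  (exists v. M(v)) & ((exists x. forall s. (M(x) & ~M(s))) | (exists y. forall w. (~D(y,y) & ~J(w,w)))) & (forall t. J(t,t))
All bound variables are already distinct, so no renaming is needed.
Finally move all quantifiers to the prefix:
  exists v. exists x. forall s. exists y. forall w. forall t. (M(v) & (M(x) & ~M(s) | ~D(y,y) & ~J(w,w)) & J(t,t))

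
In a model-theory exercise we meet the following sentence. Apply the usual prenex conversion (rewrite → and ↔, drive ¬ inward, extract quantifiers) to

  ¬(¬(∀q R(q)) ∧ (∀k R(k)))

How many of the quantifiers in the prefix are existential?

1

Move each ¬ inward, flipping quantifiers it crosses:
  (∀q R(q)) ∨ (∃k ¬R(k))
All bound variables are already distinct, so no renaming is needed.
Finally move all quantifiers to the prefix:
  ∀q ∃k (R(q) ∨ ¬R(k))
The prefix is ∀q ∃k: 1 universal, 1 existential.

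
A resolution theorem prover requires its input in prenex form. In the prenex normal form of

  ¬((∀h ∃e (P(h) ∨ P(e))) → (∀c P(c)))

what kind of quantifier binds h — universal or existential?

Rewrite implications/biconditionals: A → B as ¬A ∨ B.
  ¬(¬(∀h ∃e (P(h) ∨ P(e))) ∨ (∀c P(c)))
Move each ¬ inward, flipping quantifiers it crosses:
  (∀h ∃e (P(h) ∨ P(e))) ∧ (∃c ¬P(c))
All bound variables are already distinct, so no renaming is needed.
Extract every quantifier outward, since the variables are now distinct and don't occur free across branches:
  ∀h ∃e ∃c ((P(h) ∨ P(e)) ∧ ¬P(c))
The quantifier ∀h sits under an even number of negations (counting the antecedent side of each →), so it remains universal.

universal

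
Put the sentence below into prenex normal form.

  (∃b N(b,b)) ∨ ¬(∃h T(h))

Drive negations inward (¬∀x A ≡ ∃x ¬A, ¬∃x A ≡ ∀x ¬A, De Morgan for ∧/∨):
  (∃b N(b,b)) ∨ (∀h ¬T(h))
All bound variables are already distinct, so no renaming is needed.
Extract every quantifier outward, since the variables are now distinct and don't occur free across branches:
  ∃b ∀h (N(b,b) ∨ ¬T(h))

∃b ∀h (N(b,b) ∨ ¬T(h))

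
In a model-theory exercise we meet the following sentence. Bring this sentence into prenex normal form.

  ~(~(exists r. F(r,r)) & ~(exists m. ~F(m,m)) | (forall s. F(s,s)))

Drive negations inward (¬∀x A ≡ ∃x ¬A, ¬∃x A ≡ ∀x ¬A, De Morgan for ∧/∨):
  ((exists r. F(r,r)) | (exists m. ~F(m,m))) & (exists s. ~F(s,s))
Extract every quantifier outward, since the variables are now distinct and don't occur free across branches:
  exists r. exists m. exists s. ((F(r,r) | ~F(m,m)) & ~F(s,s))

exists r. exists m. exists s. ((F(r,r) | ~F(m,m)) & ~F(s,s))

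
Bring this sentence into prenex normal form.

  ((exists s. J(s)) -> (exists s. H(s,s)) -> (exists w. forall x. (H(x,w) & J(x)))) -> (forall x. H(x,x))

exists s. exists v. forall w. exists x. forall u. (J(s) & H(v,v) & (~H(x,w) | ~J(x)) | H(u,u))

Rewrite implications/biconditionals: A → B as ¬A ∨ B.
  ~(~(exists s. J(s)) | ~(exists s. H(s,s)) | (exists w. forall x. (H(x,w) & J(x)))) | (forall x. H(x,x))
Drive negations inward (¬∀x A ≡ ∃x ¬A, ¬∃x A ≡ ∀x ¬A, De Morgan for ∧/∨):
  (exists s. J(s)) & (exists s. H(s,s)) & (forall w. exists x. (~H(x,w) | ~J(x))) | (forall x. H(x,x))
Rename bound variables to avoid capture: s↦v, x↦u.
  (exists s. J(s)) & (exists v. H(v,v)) & (forall w. exists x. (~H(x,w) | ~J(x))) | (forall u. H(u,u))
Extract every quantifier outward, since the variables are now distinct and don't occur free across branches:
  exists s. exists v. forall w. exists x. forall u. (J(s) & H(v,v) & (~H(x,w) | ~J(x)) | H(u,u))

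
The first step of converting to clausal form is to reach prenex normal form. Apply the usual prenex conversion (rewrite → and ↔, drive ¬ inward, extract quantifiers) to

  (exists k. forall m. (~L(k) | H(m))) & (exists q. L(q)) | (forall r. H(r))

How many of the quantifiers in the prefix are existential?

All bound variables are already distinct, so no renaming is needed.
Extract every quantifier outward, since the variables are now distinct and don't occur free across branches:
  exists k. forall m. exists q. forall r. ((~L(k) | H(m)) & L(q) | H(r))
The prefix is exists k forall m exists q forall r: 2 universal, 2 existential.

2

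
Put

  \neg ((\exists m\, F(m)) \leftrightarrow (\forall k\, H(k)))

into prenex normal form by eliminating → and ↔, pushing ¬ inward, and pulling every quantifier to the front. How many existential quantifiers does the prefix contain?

2

Eliminate → and ↔ using ¬ and ∨; A ↔ B as (¬A ∨ B) ∧ (¬B ∨ A).
  \neg ((\neg (\exists m\, F(m)) \lor (\forall k\, H(k))) \land (\neg (\forall k\, H(k)) \lor (\exists m\, F(m))))
Move each ¬ inward, flipping quantifiers it crosses:
  (\exists m\, F(m)) \land (\exists k\, \neg H(k)) \lor (\forall k\, H(k)) \land (\forall m\, \neg F(m))
Give each quantifier a distinct variable: k↦r, m↦b.
  (\exists m\, F(m)) \land (\exists k\, \neg H(k)) \lor (\forall r\, H(r)) \land (\forall b\, \neg F(b))
Finally move all quantifiers to the prefix:
  \exists m\, \exists k\, \forall r\, \forall b\, (F(m) \land \neg H(k) \lor H(r) \land \neg F(b))
The prefix is \exists m \exists k \forall r \forall b: 2 universal, 2 existential.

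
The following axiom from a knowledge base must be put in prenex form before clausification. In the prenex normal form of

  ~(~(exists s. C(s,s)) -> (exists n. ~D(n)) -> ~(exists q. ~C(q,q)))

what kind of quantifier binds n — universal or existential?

existential

Eliminate → and ↔ using ¬ and ∨.
  ~(~~(exists s. C(s,s)) | ~(exists n. ~D(n)) | ~(exists q. ~C(q,q)))
Drive negations inward (¬∀x A ≡ ∃x ¬A, ¬∃x A ≡ ∀x ¬A, De Morgan for ∧/∨):
  (forall s. ~C(s,s)) & (exists n. ~D(n)) & (exists q. ~C(q,q))
All bound variables are already distinct, so no renaming is needed.
Extract every quantifier outward, since the variables are now distinct and don't occur free across branches:
  forall s. exists n. exists q. (~C(s,s) & ~D(n) & ~C(q,q))
The quantifier exists n sits under an even number of negations (counting the antecedent side of each →), so it remains existential.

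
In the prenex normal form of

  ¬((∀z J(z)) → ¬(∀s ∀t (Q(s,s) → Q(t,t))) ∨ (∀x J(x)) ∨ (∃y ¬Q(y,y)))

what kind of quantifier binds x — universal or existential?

Eliminate → and ↔ using ¬ and ∨.
  ¬(¬(∀z J(z)) ∨ ¬(∀s ∀t (¬Q(s,s) ∨ Q(t,t))) ∨ (∀x J(x)) ∨ (∃y ¬Q(y,y)))
Drive negations inward (¬∀x A ≡ ∃x ¬A, ¬∃x A ≡ ∀x ¬A, De Morgan for ∧/∨):
  (∀z J(z)) ∧ (∀s ∀t (¬Q(s,s) ∨ Q(t,t))) ∧ (∃x ¬J(x)) ∧ (∀y Q(y,y))
All bound variables are already distinct, so no renaming is needed.
Finally move all quantifiers to the prefix:
  ∀z ∀s ∀t ∃x ∀y (J(z) ∧ (¬Q(s,s) ∨ Q(t,t)) ∧ ¬J(x) ∧ Q(y,y))
The quantifier ∀x sits under an odd number of negations (counting the antecedent side of each →), so it flips to ∃x.

existential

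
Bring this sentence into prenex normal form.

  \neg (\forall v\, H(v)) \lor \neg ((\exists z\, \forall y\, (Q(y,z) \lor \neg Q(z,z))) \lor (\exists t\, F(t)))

Drive negations inward (¬∀x A ≡ ∃x ¬A, ¬∃x A ≡ ∀x ¬A, De Morgan for ∧/∨):
  (\exists v\, \neg H(v)) \lor (\forall z\, \exists y\, (\neg Q(y,z) \land Q(z,z))) \land (\forall t\, \neg F(t))
Extract every quantifier outward, since the variables are now distinct and don't occur free across branches:
  \exists v\, \forall z\, \exists y\, \forall t\, (\neg H(v) \lor \neg Q(y,z) \land Q(z,z) \land \neg F(t))

\exists v\, \forall z\, \exists y\, \forall t\, (\neg H(v) \lor \neg Q(y,z) \land Q(z,z) \land \neg F(t))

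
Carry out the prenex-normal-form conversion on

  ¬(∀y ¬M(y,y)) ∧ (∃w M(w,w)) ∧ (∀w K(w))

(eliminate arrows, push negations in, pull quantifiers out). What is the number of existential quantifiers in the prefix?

Push ¬ through the quantifiers and connectives to reach negation normal form:
  (∃y M(y,y)) ∧ (∃w M(w,w)) ∧ (∀w K(w))
Standardize variables apart so no two quantifiers bind the same name: w↦z1.
  (∃y M(y,y)) ∧ (∃w M(w,w)) ∧ (∀z1 K(z1))
Finally move all quantifiers to the prefix:
  ∃y ∃w ∀z1 (M(y,y) ∧ M(w,w) ∧ K(z1))
The prefix is ∃y ∃w ∀z1: 1 universal, 2 existential.

2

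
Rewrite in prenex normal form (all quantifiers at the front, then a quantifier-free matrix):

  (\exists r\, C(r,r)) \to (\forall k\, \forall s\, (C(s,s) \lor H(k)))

\forall r\, \forall k\, \forall s\, (\neg C(r,r) \lor C(s,s) \lor H(k))

Rewrite implications/biconditionals: A → B as ¬A ∨ B.
  \neg (\exists r\, C(r,r)) \lor (\forall k\, \forall s\, (C(s,s) \lor H(k)))
Drive negations inward (¬∀x A ≡ ∃x ¬A, ¬∃x A ≡ ∀x ¬A, De Morgan for ∧/∨):
  (\forall r\, \neg C(r,r)) \lor (\forall k\, \forall s\, (C(s,s) \lor H(k)))
Pull the quantifiers to the front (each side's bound variable is not free in the other side):
  \forall r\, \forall k\, \forall s\, (\neg C(r,r) \lor C(s,s) \lor H(k))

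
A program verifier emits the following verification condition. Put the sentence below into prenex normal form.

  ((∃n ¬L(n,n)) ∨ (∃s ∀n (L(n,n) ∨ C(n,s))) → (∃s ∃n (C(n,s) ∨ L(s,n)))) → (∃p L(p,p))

∃n ∃s ∀z ∀w1 ∀v1 ∃p ((¬L(n,n) ∨ L(z,z) ∨ C(z,s)) ∧ ¬C(v1,w1) ∧ ¬L(w1,v1) ∨ L(p,p))

Rewrite implications/biconditionals: A → B as ¬A ∨ B.
  ¬(¬((∃n ¬L(n,n)) ∨ (∃s ∀n (L(n,n) ∨ C(n,s)))) ∨ (∃s ∃n (C(n,s) ∨ L(s,n)))) ∨ (∃p L(p,p))
Move each ¬ inward, flipping quantifiers it crosses:
  ((∃n ¬L(n,n)) ∨ (∃s ∀n (L(n,n) ∨ C(n,s)))) ∧ (∀s ∀n (¬C(n,s) ∧ ¬L(s,n))) ∨ (∃p L(p,p))
Rename bound variables to avoid capture: n↦z, s↦w1, n↦v1.
  ((∃n ¬L(n,n)) ∨ (∃s ∀z (L(z,z) ∨ C(z,s)))) ∧ (∀w1 ∀v1 (¬C(v1,w1) ∧ ¬L(w1,v1))) ∨ (∃p L(p,p))
Finally move all quantifiers to the prefix:
  ∃n ∃s ∀z ∀w1 ∀v1 ∃p ((¬L(n,n) ∨ L(z,z) ∨ C(z,s)) ∧ ¬C(v1,w1) ∧ ¬L(w1,v1) ∨ L(p,p))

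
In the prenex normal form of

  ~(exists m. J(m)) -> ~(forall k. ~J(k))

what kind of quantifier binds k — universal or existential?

Eliminate → and ↔ using ¬ and ∨.
  ~~(exists m. J(m)) | ~(forall k. ~J(k))
Drive negations inward (¬∀x A ≡ ∃x ¬A, ¬∃x A ≡ ∀x ¬A, De Morgan for ∧/∨):
  (exists m. J(m)) | (exists k. J(k))
Finally move all quantifiers to the prefix:
  exists m. exists k. (J(m) | J(k))
The quantifier forall k sits under an odd number of negations (counting the antecedent side of each →), so it flips to exists k.

existential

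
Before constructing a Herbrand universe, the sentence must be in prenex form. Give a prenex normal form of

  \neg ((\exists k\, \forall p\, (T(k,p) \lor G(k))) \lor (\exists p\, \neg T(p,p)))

\forall k\, \exists p\, \forall b\, (\neg T(k,p) \land \neg G(k) \land T(b,b))

Push ¬ through the quantifiers and connectives to reach negation normal form:
  (\forall k\, \exists p\, (\neg T(k,p) \land \neg G(k))) \land (\forall p\, T(p,p))
Give each quantifier a distinct variable: p↦b.
  (\forall k\, \exists p\, (\neg T(k,p) \land \neg G(k))) \land (\forall b\, T(b,b))
Pull the quantifiers to the front (each side's bound variable is not free in the other side):
  \forall k\, \exists p\, \forall b\, (\neg T(k,p) \land \neg G(k) \land T(b,b))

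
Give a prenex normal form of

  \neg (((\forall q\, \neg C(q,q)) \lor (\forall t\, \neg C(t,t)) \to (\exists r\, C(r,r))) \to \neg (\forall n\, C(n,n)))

Rewrite implications/biconditionals: A → B as ¬A ∨ B.
  \neg (\neg (\neg ((\forall q\, \neg C(q,q)) \lor (\forall t\, \neg C(t,t))) \lor (\exists r\, C(r,r))) \lor \neg (\forall n\, C(n,n)))
Drive negations inward (¬∀x A ≡ ∃x ¬A, ¬∃x A ≡ ∀x ¬A, De Morgan for ∧/∨):
  ((\exists q\, C(q,q)) \land (\exists t\, C(t,t)) \lor (\exists r\, C(r,r))) \land (\forall n\, C(n,n))
Finally move all quantifiers to the prefix:
  \exists q\, \exists t\, \exists r\, \forall n\, ((C(q,q) \land C(t,t) \lor C(r,r)) \land C(n,n))

\exists q\, \exists t\, \exists r\, \forall n\, ((C(q,q) \land C(t,t) \lor C(r,r)) \land C(n,n))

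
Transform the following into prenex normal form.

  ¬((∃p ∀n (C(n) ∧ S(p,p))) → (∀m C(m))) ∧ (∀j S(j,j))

Eliminate → and ↔ using ¬ and ∨.
  ¬(¬(∃p ∀n (C(n) ∧ S(p,p))) ∨ (∀m C(m))) ∧ (∀j S(j,j))
Push ¬ through the quantifiers and connectives to reach negation normal form:
  (∃p ∀n (C(n) ∧ S(p,p))) ∧ (∃m ¬C(m)) ∧ (∀j S(j,j))
Pull the quantifiers to the front (each side's bound variable is not free in the other side):
  ∃p ∀n ∃m ∀j (C(n) ∧ S(p,p) ∧ ¬C(m) ∧ S(j,j))

∃p ∀n ∃m ∀j (C(n) ∧ S(p,p) ∧ ¬C(m) ∧ S(j,j))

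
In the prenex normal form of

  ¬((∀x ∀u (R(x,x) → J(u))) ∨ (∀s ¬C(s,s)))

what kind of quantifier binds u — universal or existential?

existential

Rewrite implications/biconditionals: A → B as ¬A ∨ B.
  ¬((∀x ∀u (¬R(x,x) ∨ J(u))) ∨ (∀s ¬C(s,s)))
Drive negations inward (¬∀x A ≡ ∃x ¬A, ¬∃x A ≡ ∀x ¬A, De Morgan for ∧/∨):
  (∃x ∃u (R(x,x) ∧ ¬J(u))) ∧ (∃s C(s,s))
All bound variables are already distinct, so no renaming is needed.
Pull the quantifiers to the front (each side's bound variable is not free in the other side):
  ∃x ∃u ∃s (R(x,x) ∧ ¬J(u) ∧ C(s,s))
The quantifier ∀u sits under an odd number of negations (counting the antecedent side of each →), so it flips to ∃u.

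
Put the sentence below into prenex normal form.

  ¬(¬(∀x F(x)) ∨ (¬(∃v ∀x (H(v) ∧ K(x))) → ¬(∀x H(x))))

∀x ∀v ∃x1 ∀a (F(x) ∧ (¬H(v) ∨ ¬K(x1)) ∧ H(a))

Rewrite implications/biconditionals: A → B as ¬A ∨ B.
  ¬(¬(∀x F(x)) ∨ ¬¬(∃v ∀x (H(v) ∧ K(x))) ∨ ¬(∀x H(x)))
Move each ¬ inward, flipping quantifiers it crosses:
  (∀x F(x)) ∧ (∀v ∃x (¬H(v) ∨ ¬K(x))) ∧ (∀x H(x))
Give each quantifier a distinct variable: x↦x1, x↦a.
  (∀x F(x)) ∧ (∀v ∃x1 (¬H(v) ∨ ¬K(x1))) ∧ (∀a H(a))
Pull the quantifiers to the front (each side's bound variable is not free in the other side):
  ∀x ∀v ∃x1 ∀a (F(x) ∧ (¬H(v) ∨ ¬K(x1)) ∧ H(a))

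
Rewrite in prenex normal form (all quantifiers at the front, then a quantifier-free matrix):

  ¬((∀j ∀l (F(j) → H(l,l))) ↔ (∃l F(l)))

∀j ∀l ∀q ∃u1 ∃r ∃v1 ((¬F(j) ∨ H(l,l)) ∧ ¬F(q) ∨ F(u1) ∧ F(r) ∧ ¬H(v1,v1))

Eliminate → and ↔ using ¬ and ∨; A ↔ B as (¬A ∨ B) ∧ (¬B ∨ A).
  ¬((¬(∀j ∀l (¬F(j) ∨ H(l,l))) ∨ (∃l F(l))) ∧ (¬(∃l F(l)) ∨ (∀j ∀l (¬F(j) ∨ H(l,l)))))
Move each ¬ inward, flipping quantifiers it crosses:
  (∀j ∀l (¬F(j) ∨ H(l,l))) ∧ (∀l ¬F(l)) ∨ (∃l F(l)) ∧ (∃j ∃l (F(j) ∧ ¬H(l,l)))
Give each quantifier a distinct variable: l↦q, l↦u1, j↦r, l↦v1.
  (∀j ∀l (¬F(j) ∨ H(l,l))) ∧ (∀q ¬F(q)) ∨ (∃u1 F(u1)) ∧ (∃r ∃v1 (F(r) ∧ ¬H(v1,v1)))
Finally move all quantifiers to the prefix:
  ∀j ∀l ∀q ∃u1 ∃r ∃v1 ((¬F(j) ∨ H(l,l)) ∧ ¬F(q) ∨ F(u1) ∧ F(r) ∧ ¬H(v1,v1))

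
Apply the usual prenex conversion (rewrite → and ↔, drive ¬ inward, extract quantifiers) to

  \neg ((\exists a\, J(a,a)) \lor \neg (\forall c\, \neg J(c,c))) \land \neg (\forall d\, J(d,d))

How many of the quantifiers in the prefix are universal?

Push ¬ through the quantifiers and connectives to reach negation normal form:
  (\forall a\, \neg J(a,a)) \land (\forall c\, \neg J(c,c)) \land (\exists d\, \neg J(d,d))
All bound variables are already distinct, so no renaming is needed.
Finally move all quantifiers to the prefix:
  \forall a\, \forall c\, \exists d\, (\neg J(a,a) \land \neg J(c,c) \land \neg J(d,d))
The prefix is \forall a \forall c \exists d: 2 universal, 1 existential.

2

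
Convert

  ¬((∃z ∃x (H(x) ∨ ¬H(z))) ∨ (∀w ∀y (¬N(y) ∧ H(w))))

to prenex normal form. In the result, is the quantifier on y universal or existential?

existential

Drive negations inward (¬∀x A ≡ ∃x ¬A, ¬∃x A ≡ ∀x ¬A, De Morgan for ∧/∨):
  (∀z ∀x (¬H(x) ∧ H(z))) ∧ (∃w ∃y (N(y) ∨ ¬H(w)))
Pull the quantifiers to the front (each side's bound variable is not free in the other side):
  ∀z ∀x ∃w ∃y (¬H(x) ∧ H(z) ∧ (N(y) ∨ ¬H(w)))
The quantifier ∀y sits under an odd number of negations, so it flips to ∃y.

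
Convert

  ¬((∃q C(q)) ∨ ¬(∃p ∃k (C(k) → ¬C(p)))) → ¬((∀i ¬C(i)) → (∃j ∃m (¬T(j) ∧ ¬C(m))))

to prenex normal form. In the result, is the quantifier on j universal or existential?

Rewrite implications/biconditionals: A → B as ¬A ∨ B.
  ¬¬((∃q C(q)) ∨ ¬(∃p ∃k (¬C(k) ∨ ¬C(p)))) ∨ ¬(¬(∀i ¬C(i)) ∨ (∃j ∃m (¬T(j) ∧ ¬C(m))))
Move each ¬ inward, flipping quantifiers it crosses:
  (∃q C(q)) ∨ (∀p ∀k (C(k) ∧ C(p))) ∨ (∀i ¬C(i)) ∧ (∀j ∀m (T(j) ∨ C(m)))
Finally move all quantifiers to the prefix:
  ∃q ∀p ∀k ∀i ∀j ∀m (C(q) ∨ C(k) ∧ C(p) ∨ ¬C(i) ∧ (T(j) ∨ C(m)))
The quantifier ∃j sits under an odd number of negations (counting the antecedent side of each →), so it flips to ∀j.

universal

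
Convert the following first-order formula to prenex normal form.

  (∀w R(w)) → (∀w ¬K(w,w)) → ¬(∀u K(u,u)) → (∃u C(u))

∃w ∃w1 ∀u ∃r (¬R(w) ∨ K(w1,w1) ∨ K(u,u) ∨ C(r))

Eliminate → and ↔ using ¬ and ∨.
  ¬(∀w R(w)) ∨ ¬(∀w ¬K(w,w)) ∨ ¬¬(∀u K(u,u)) ∨ (∃u C(u))
Drive negations inward (¬∀x A ≡ ∃x ¬A, ¬∃x A ≡ ∀x ¬A, De Morgan for ∧/∨):
  (∃w ¬R(w)) ∨ (∃w K(w,w)) ∨ (∀u K(u,u)) ∨ (∃u C(u))
Give each quantifier a distinct variable: w↦w1, u↦r.
  (∃w ¬R(w)) ∨ (∃w1 K(w1,w1)) ∨ (∀u K(u,u)) ∨ (∃r C(r))
Extract every quantifier outward, since the variables are now distinct and don't occur free across branches:
  ∃w ∃w1 ∀u ∃r (¬R(w) ∨ K(w1,w1) ∨ K(u,u) ∨ C(r))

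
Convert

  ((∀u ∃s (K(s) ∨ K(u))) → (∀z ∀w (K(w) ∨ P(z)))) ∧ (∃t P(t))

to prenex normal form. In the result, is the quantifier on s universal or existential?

First replace A → B with ¬A ∨ B.
  (¬(∀u ∃s (K(s) ∨ K(u))) ∨ (∀z ∀w (K(w) ∨ P(z)))) ∧ (∃t P(t))
Move each ¬ inward, flipping quantifiers it crosses:
  ((∃u ∀s (¬K(s) ∧ ¬K(u))) ∨ (∀z ∀w (K(w) ∨ P(z)))) ∧ (∃t P(t))
All bound variables are already distinct, so no renaming is needed.
Finally move all quantifiers to the prefix:
  ∃u ∀s ∀z ∀w ∃t ((¬K(s) ∧ ¬K(u) ∨ K(w) ∨ P(z)) ∧ P(t))
The quantifier ∃s sits under an odd number of negations (counting the antecedent side of each →), so it flips to ∀s.

universal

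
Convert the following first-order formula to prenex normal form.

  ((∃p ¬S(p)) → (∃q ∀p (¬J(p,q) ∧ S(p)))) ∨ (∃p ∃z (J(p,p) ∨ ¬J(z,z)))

Rewrite implications/biconditionals: A → B as ¬A ∨ B.
  ¬(∃p ¬S(p)) ∨ (∃q ∀p (¬J(p,q) ∧ S(p))) ∨ (∃p ∃z (J(p,p) ∨ ¬J(z,z)))
Push ¬ through the quantifiers and connectives to reach negation normal form:
  (∀p S(p)) ∨ (∃q ∀p (¬J(p,q) ∧ S(p))) ∨ (∃p ∃z (J(p,p) ∨ ¬J(z,z)))
Rename bound variables to avoid capture: p↦x, p↦c.
  (∀p S(p)) ∨ (∃q ∀x (¬J(x,q) ∧ S(x))) ∨ (∃c ∃z (J(c,c) ∨ ¬J(z,z)))
Finally move all quantifiers to the prefix:
  ∀p ∃q ∀x ∃c ∃z (S(p) ∨ ¬J(x,q) ∧ S(x) ∨ J(c,c) ∨ ¬J(z,z))

∀p ∃q ∀x ∃c ∃z (S(p) ∨ ¬J(x,q) ∧ S(x) ∨ J(c,c) ∨ ¬J(z,z))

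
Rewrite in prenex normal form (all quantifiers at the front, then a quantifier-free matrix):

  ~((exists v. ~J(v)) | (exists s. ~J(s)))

Move each ¬ inward, flipping quantifiers it crosses:
  (forall v. J(v)) & (forall s. J(s))
Finally move all quantifiers to the prefix:
  forall v. forall s. (J(v) & J(s))

forall v. forall s. (J(v) & J(s))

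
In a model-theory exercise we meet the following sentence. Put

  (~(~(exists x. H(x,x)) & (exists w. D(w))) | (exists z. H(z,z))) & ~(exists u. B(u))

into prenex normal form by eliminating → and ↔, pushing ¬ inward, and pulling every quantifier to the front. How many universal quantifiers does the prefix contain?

Move each ¬ inward, flipping quantifiers it crosses:
  ((exists x. H(x,x)) | (forall w. ~D(w)) | (exists z. H(z,z))) & (forall u. ~B(u))
Extract every quantifier outward, since the variables are now distinct and don't occur free across branches:
  exists x. forall w. exists z. forall u. ((H(x,x) | ~D(w) | H(z,z)) & ~B(u))
The prefix is exists x forall w exists z forall u: 2 universal, 2 existential.

2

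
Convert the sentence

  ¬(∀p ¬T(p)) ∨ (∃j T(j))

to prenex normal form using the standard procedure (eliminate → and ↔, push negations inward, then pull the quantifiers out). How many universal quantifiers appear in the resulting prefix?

0

Push ¬ through the quantifiers and connectives to reach negation normal form:
  (∃p T(p)) ∨ (∃j T(j))
All bound variables are already distinct, so no renaming is needed.
Finally move all quantifiers to the prefix:
  ∃p ∃j (T(p) ∨ T(j))
The prefix is ∃p ∃j: 0 universal, 2 existential.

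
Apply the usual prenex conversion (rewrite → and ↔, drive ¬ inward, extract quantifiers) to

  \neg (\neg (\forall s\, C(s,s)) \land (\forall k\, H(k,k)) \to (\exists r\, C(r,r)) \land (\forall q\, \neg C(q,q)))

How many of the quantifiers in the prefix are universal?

Eliminate → and ↔ using ¬ and ∨.
  \neg (\neg (\neg (\forall s\, C(s,s)) \land (\forall k\, H(k,k))) \lor (\exists r\, C(r,r)) \land (\forall q\, \neg C(q,q)))
Push ¬ through the quantifiers and connectives to reach negation normal form:
  (\exists s\, \neg C(s,s)) \land (\forall k\, H(k,k)) \land ((\forall r\, \neg C(r,r)) \lor (\exists q\, C(q,q)))
All bound variables are already distinct, so no renaming is needed.
Extract every quantifier outward, since the variables are now distinct and don't occur free across branches:
  \exists s\, \forall k\, \forall r\, \exists q\, (\neg C(s,s) \land H(k,k) \land (\neg C(r,r) \lor C(q,q)))
The prefix is \exists s \forall k \forall r \exists q: 2 universal, 2 existential.

2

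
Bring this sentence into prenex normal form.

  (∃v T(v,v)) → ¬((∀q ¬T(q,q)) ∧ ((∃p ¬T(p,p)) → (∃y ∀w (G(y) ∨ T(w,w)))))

∀v ∃q ∃p ∀y ∃w (¬T(v,v) ∨ T(q,q) ∨ ¬T(p,p) ∧ ¬G(y) ∧ ¬T(w,w))

Rewrite implications/biconditionals: A → B as ¬A ∨ B.
  ¬(∃v T(v,v)) ∨ ¬((∀q ¬T(q,q)) ∧ (¬(∃p ¬T(p,p)) ∨ (∃y ∀w (G(y) ∨ T(w,w)))))
Move each ¬ inward, flipping quantifiers it crosses:
  (∀v ¬T(v,v)) ∨ (∃q T(q,q)) ∨ (∃p ¬T(p,p)) ∧ (∀y ∃w (¬G(y) ∧ ¬T(w,w)))
All bound variables are already distinct, so no renaming is needed.
Pull the quantifiers to the front (each side's bound variable is not free in the other side):
  ∀v ∃q ∃p ∀y ∃w (¬T(v,v) ∨ T(q,q) ∨ ¬T(p,p) ∧ ¬G(y) ∧ ¬T(w,w))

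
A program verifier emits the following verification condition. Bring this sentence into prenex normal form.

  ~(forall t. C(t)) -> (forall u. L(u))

forall t. forall u. (C(t) | L(u))

Rewrite implications/biconditionals: A → B as ¬A ∨ B.
  ~~(forall t. C(t)) | (forall u. L(u))
Move each ¬ inward, flipping quantifiers it crosses:
  (forall t. C(t)) | (forall u. L(u))
All bound variables are already distinct, so no renaming is needed.
Extract every quantifier outward, since the variables are now distinct and don't occur free across branches:
  forall t. forall u. (C(t) | L(u))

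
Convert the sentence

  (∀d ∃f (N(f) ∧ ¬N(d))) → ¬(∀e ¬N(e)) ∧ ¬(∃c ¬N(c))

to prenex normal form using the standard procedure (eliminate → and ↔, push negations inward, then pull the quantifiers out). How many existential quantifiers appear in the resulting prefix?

2

First replace A → B with ¬A ∨ B.
  ¬(∀d ∃f (N(f) ∧ ¬N(d))) ∨ ¬(∀e ¬N(e)) ∧ ¬(∃c ¬N(c))
Move each ¬ inward, flipping quantifiers it crosses:
  (∃d ∀f (¬N(f) ∨ N(d))) ∨ (∃e N(e)) ∧ (∀c N(c))
All bound variables are already distinct, so no renaming is needed.
Pull the quantifiers to the front (each side's bound variable is not free in the other side):
  ∃d ∀f ∃e ∀c (¬N(f) ∨ N(d) ∨ N(e) ∧ N(c))
The prefix is ∃d ∀f ∃e ∀c: 2 universal, 2 existential.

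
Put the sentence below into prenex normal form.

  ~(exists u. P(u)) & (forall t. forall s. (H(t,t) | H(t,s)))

forall u. forall t. forall s. (~P(u) & (H(t,t) | H(t,s)))

Drive negations inward (¬∀x A ≡ ∃x ¬A, ¬∃x A ≡ ∀x ¬A, De Morgan for ∧/∨):
  (forall u. ~P(u)) & (forall t. forall s. (H(t,t) | H(t,s)))
All bound variables are already distinct, so no renaming is needed.
Finally move all quantifiers to the prefix:
  forall u. forall t. forall s. (~P(u) & (H(t,t) | H(t,s)))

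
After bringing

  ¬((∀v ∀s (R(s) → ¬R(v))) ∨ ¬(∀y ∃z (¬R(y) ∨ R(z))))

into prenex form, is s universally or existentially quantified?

Rewrite implications/biconditionals: A → B as ¬A ∨ B.
  ¬((∀v ∀s (¬R(s) ∨ ¬R(v))) ∨ ¬(∀y ∃z (¬R(y) ∨ R(z))))
Drive negations inward (¬∀x A ≡ ∃x ¬A, ¬∃x A ≡ ∀x ¬A, De Morgan for ∧/∨):
  (∃v ∃s (R(s) ∧ R(v))) ∧ (∀y ∃z (¬R(y) ∨ R(z)))
All bound variables are already distinct, so no renaming is needed.
Extract every quantifier outward, since the variables are now distinct and don't occur free across branches:
  ∃v ∃s ∀y ∃z (R(s) ∧ R(v) ∧ (¬R(y) ∨ R(z)))
The quantifier ∀s sits under an odd number of negations (counting the antecedent side of each →), so it flips to ∃s.

existential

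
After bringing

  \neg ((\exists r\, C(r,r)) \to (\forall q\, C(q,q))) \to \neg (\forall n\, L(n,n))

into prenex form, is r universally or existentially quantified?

First replace A → B with ¬A ∨ B.
  \neg \neg (\neg (\exists r\, C(r,r)) \lor (\forall q\, C(q,q))) \lor \neg (\forall n\, L(n,n))
Push ¬ through the quantifiers and connectives to reach negation normal form:
  (\forall r\, \neg C(r,r)) \lor (\forall q\, C(q,q)) \lor (\exists n\, \neg L(n,n))
All bound variables are already distinct, so no renaming is needed.
Extract every quantifier outward, since the variables are now distinct and don't occur free across branches:
  \forall r\, \forall q\, \exists n\, (\neg C(r,r) \lor C(q,q) \lor \neg L(n,n))
The quantifier \exists r sits under an odd number of negations (counting the antecedent side of each →), so it flips to \forall r.

universal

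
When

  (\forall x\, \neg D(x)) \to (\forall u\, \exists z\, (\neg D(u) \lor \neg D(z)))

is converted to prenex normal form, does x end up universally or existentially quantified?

Rewrite implications/biconditionals: A → B as ¬A ∨ B.
  \neg (\forall x\, \neg D(x)) \lor (\forall u\, \exists z\, (\neg D(u) \lor \neg D(z)))
Push ¬ through the quantifiers and connectives to reach negation normal form:
  (\exists x\, D(x)) \lor (\forall u\, \exists z\, (\neg D(u) \lor \neg D(z)))
Finally move all quantifiers to the prefix:
  \exists x\, \forall u\, \exists z\, (D(x) \lor \neg D(u) \lor \neg D(z))
The quantifier \forall x sits under an odd number of negations (counting the antecedent side of each →), so it flips to \exists x.

existential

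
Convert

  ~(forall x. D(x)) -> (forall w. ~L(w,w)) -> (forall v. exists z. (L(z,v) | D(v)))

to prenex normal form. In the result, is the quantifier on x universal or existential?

First replace A → B with ¬A ∨ B.
  ~~(forall x. D(x)) | ~(forall w. ~L(w,w)) | (forall v. exists z. (L(z,v) | D(v)))
Move each ¬ inward, flipping quantifiers it crosses:
  (forall x. D(x)) | (exists w. L(w,w)) | (forall v. exists z. (L(z,v) | D(v)))
All bound variables are already distinct, so no renaming is needed.
Pull the quantifiers to the front (each side's bound variable is not free in the other side):
  forall x. exists w. forall v. exists z. (D(x) | L(w,w) | L(z,v) | D(v))
The quantifier forall x sits under an even number of negations (counting the antecedent side of each →), so it remains universal.

universal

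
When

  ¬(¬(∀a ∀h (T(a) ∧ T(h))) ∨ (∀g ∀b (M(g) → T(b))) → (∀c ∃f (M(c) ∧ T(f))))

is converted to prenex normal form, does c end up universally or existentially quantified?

existential

First replace A → B with ¬A ∨ B.
  ¬(¬(¬(∀a ∀h (T(a) ∧ T(h))) ∨ (∀g ∀b (¬M(g) ∨ T(b)))) ∨ (∀c ∃f (M(c) ∧ T(f))))
Push ¬ through the quantifiers and connectives to reach negation normal form:
  ((∃a ∃h (¬T(a) ∨ ¬T(h))) ∨ (∀g ∀b (¬M(g) ∨ T(b)))) ∧ (∃c ∀f (¬M(c) ∨ ¬T(f)))
All bound variables are already distinct, so no renaming is needed.
Extract every quantifier outward, since the variables are now distinct and don't occur free across branches:
  ∃a ∃h ∀g ∀b ∃c ∀f ((¬T(a) ∨ ¬T(h) ∨ ¬M(g) ∨ T(b)) ∧ (¬M(c) ∨ ¬T(f)))
The quantifier ∀c sits under an odd number of negations (counting the antecedent side of each →), so it flips to ∃c.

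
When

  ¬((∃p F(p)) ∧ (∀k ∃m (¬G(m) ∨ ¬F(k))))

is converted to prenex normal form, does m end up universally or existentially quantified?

Push ¬ through the quantifiers and connectives to reach negation normal form:
  (∀p ¬F(p)) ∨ (∃k ∀m (G(m) ∧ F(k)))
All bound variables are already distinct, so no renaming is needed.
Finally move all quantifiers to the prefix:
  ∀p ∃k ∀m (¬F(p) ∨ G(m) ∧ F(k))
The quantifier ∃m sits under an odd number of negations, so it flips to ∀m.

universal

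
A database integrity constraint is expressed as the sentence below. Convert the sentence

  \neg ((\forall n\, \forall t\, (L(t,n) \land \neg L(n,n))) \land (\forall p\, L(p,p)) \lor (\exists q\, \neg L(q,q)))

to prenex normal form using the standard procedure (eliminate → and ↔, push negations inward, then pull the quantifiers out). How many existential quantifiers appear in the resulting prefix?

3

Push ¬ through the quantifiers and connectives to reach negation normal form:
  ((\exists n\, \exists t\, (\neg L(t,n) \lor L(n,n))) \lor (\exists p\, \neg L(p,p))) \land (\forall q\, L(q,q))
Pull the quantifiers to the front (each side's bound variable is not free in the other side):
  \exists n\, \exists t\, \exists p\, \forall q\, ((\neg L(t,n) \lor L(n,n) \lor \neg L(p,p)) \land L(q,q))
The prefix is \exists n \exists t \exists p \forall q: 1 universal, 3 existential.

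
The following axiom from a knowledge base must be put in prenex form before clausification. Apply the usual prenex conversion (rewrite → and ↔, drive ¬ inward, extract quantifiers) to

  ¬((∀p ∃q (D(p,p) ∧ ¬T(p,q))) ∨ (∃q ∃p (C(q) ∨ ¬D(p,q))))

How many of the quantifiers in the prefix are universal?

Push ¬ through the quantifiers and connectives to reach negation normal form:
  (∃p ∀q (¬D(p,p) ∨ T(p,q))) ∧ (∀q ∀p (¬C(q) ∧ D(p,q)))
Give each quantifier a distinct variable: q↦x, p↦z1.
  (∃p ∀q (¬D(p,p) ∨ T(p,q))) ∧ (∀x ∀z1 (¬C(x) ∧ D(z1,x)))
Finally move all quantifiers to the prefix:
  ∃p ∀q ∀x ∀z1 ((¬D(p,p) ∨ T(p,q)) ∧ ¬C(x) ∧ D(z1,x))
The prefix is ∃p ∀q ∀x ∀z1: 3 universal, 1 existential.

3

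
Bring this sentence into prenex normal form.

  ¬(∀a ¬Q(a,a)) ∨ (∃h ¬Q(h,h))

Drive negations inward (¬∀x A ≡ ∃x ¬A, ¬∃x A ≡ ∀x ¬A, De Morgan for ∧/∨):
  (∃a Q(a,a)) ∨ (∃h ¬Q(h,h))
All bound variables are already distinct, so no renaming is needed.
Finally move all quantifiers to the prefix:
  ∃a ∃h (Q(a,a) ∨ ¬Q(h,h))

∃a ∃h (Q(a,a) ∨ ¬Q(h,h))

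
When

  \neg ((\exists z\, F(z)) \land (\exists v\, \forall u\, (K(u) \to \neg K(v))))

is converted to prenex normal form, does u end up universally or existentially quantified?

First replace A → B with ¬A ∨ B.
  \neg ((\exists z\, F(z)) \land (\exists v\, \forall u\, (\neg K(u) \lor \neg K(v))))
Move each ¬ inward, flipping quantifiers it crosses:
  (\forall z\, \neg F(z)) \lor (\forall v\, \exists u\, (K(u) \land K(v)))
Finally move all quantifiers to the prefix:
  \forall z\, \forall v\, \exists u\, (\neg F(z) \lor K(u) \land K(v))
The quantifier \forall u sits under an odd number of negations (counting the antecedent side of each →), so it flips to \exists u.

existential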